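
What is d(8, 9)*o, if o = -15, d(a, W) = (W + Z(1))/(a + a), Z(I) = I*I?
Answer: -75/8 ≈ -9.3750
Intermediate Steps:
Z(I) = I²
d(a, W) = (1 + W)/(2*a) (d(a, W) = (W + 1²)/(a + a) = (W + 1)/((2*a)) = (1 + W)*(1/(2*a)) = (1 + W)/(2*a))
d(8, 9)*o = ((½)*(1 + 9)/8)*(-15) = ((½)*(⅛)*10)*(-15) = (5/8)*(-15) = -75/8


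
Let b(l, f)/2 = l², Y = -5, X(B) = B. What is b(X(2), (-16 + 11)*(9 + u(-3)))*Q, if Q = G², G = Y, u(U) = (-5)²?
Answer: 200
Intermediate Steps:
u(U) = 25
G = -5
b(l, f) = 2*l²
Q = 25 (Q = (-5)² = 25)
b(X(2), (-16 + 11)*(9 + u(-3)))*Q = (2*2²)*25 = (2*4)*25 = 8*25 = 200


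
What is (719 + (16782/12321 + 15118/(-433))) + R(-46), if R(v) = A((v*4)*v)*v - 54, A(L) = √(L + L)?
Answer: 1122922691/1778331 - 4232*√2 ≈ -5353.5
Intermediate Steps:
A(L) = √2*√L (A(L) = √(2*L) = √2*√L)
R(v) = -54 + 2*v*√2*√(v²) (R(v) = (√2*√((v*4)*v))*v - 54 = (√2*√((4*v)*v))*v - 54 = (√2*√(4*v²))*v - 54 = (√2*(2*√(v²)))*v - 54 = (2*√2*√(v²))*v - 54 = 2*v*√2*√(v²) - 54 = -54 + 2*v*√2*√(v²))
(719 + (16782/12321 + 15118/(-433))) + R(-46) = (719 + (16782/12321 + 15118/(-433))) + (-54 + 2*(-46)*√2*√((-46)²)) = (719 + (16782*(1/12321) + 15118*(-1/433))) + (-54 + 2*(-46)*√2*√2116) = (719 + (5594/4107 - 15118/433)) + (-54 + 2*(-46)*√2*46) = (719 - 59667424/1778331) + (-54 - 4232*√2) = 1218952565/1778331 + (-54 - 4232*√2) = 1122922691/1778331 - 4232*√2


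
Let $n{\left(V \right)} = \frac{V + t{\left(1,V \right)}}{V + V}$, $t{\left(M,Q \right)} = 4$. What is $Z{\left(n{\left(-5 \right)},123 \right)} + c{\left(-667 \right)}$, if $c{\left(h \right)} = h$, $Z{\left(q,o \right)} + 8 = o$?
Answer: $-552$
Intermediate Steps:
$n{\left(V \right)} = \frac{4 + V}{2 V}$ ($n{\left(V \right)} = \frac{V + 4}{V + V} = \frac{4 + V}{2 V}$)
$Z{\left(q,o \right)} = -8 + o$
$Z{\left(n{\left(-5 \right)},123 \right)} + c{\left(-667 \right)} = \left(-8 + 123\right) - 667 = 115 - 667 = -552$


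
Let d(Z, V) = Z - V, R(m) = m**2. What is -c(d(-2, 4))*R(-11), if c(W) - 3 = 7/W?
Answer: -1331/6 ≈ -221.83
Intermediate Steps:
c(W) = 3 + 7/W
-c(d(-2, 4))*R(-11) = -(3 + 7/(-2 - 1*4))*(-11)**2 = -(3 + 7/(-2 - 4))*121 = -(3 + 7/(-6))*121 = -(3 + 7*(-1/6))*121 = -(3 - 7/6)*121 = -11*121/6 = -1*1331/6 = -1331/6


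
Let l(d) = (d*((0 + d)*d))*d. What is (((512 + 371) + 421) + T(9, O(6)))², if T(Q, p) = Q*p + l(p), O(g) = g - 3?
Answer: 1993744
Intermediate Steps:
O(g) = -3 + g
l(d) = d⁴ (l(d) = (d*(d*d))*d = (d*d²)*d = d³*d = d⁴)
T(Q, p) = p⁴ + Q*p (T(Q, p) = Q*p + p⁴ = p⁴ + Q*p)
(((512 + 371) + 421) + T(9, O(6)))² = (((512 + 371) + 421) + (-3 + 6)*(9 + (-3 + 6)³))² = ((883 + 421) + 3*(9 + 3³))² = (1304 + 3*(9 + 27))² = (1304 + 3*36)² = (1304 + 108)² = 1412² = 1993744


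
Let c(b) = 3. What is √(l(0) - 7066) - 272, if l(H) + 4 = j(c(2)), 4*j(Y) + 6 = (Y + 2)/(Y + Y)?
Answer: -272 + I*√1018266/12 ≈ -272.0 + 84.091*I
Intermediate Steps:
j(Y) = -3/2 + (2 + Y)/(8*Y) (j(Y) = -3/2 + ((Y + 2)/(Y + Y))/4 = -3/2 + ((2 + Y)/((2*Y)))/4 = -3/2 + ((2 + Y)*(1/(2*Y)))/4 = -3/2 + ((2 + Y)/(2*Y))/4 = -3/2 + (2 + Y)/(8*Y))
l(H) = -127/24 (l(H) = -4 + (⅛)*(2 - 11*3)/3 = -4 + (⅛)*(⅓)*(2 - 33) = -4 + (⅛)*(⅓)*(-31) = -4 - 31/24 = -127/24)
√(l(0) - 7066) - 272 = √(-127/24 - 7066) - 272 = √(-169711/24) - 272 = I*√1018266/12 - 272 = -272 + I*√1018266/12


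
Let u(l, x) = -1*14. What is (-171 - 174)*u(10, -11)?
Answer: 4830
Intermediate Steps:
u(l, x) = -14
(-171 - 174)*u(10, -11) = (-171 - 174)*(-14) = -345*(-14) = 4830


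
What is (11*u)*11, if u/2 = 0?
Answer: 0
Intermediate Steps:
u = 0 (u = 2*0 = 0)
(11*u)*11 = (11*0)*11 = 0*11 = 0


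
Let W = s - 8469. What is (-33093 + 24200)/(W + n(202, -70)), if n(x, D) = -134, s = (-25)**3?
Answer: 8893/24228 ≈ 0.36705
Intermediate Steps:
s = -15625
W = -24094 (W = -15625 - 8469 = -24094)
(-33093 + 24200)/(W + n(202, -70)) = (-33093 + 24200)/(-24094 - 134) = -8893/(-24228) = -8893*(-1/24228) = 8893/24228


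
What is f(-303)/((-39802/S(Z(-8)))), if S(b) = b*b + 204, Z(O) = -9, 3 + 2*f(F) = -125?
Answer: 9120/19901 ≈ 0.45827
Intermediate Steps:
f(F) = -64 (f(F) = -3/2 + (½)*(-125) = -3/2 - 125/2 = -64)
S(b) = 204 + b² (S(b) = b² + 204 = 204 + b²)
f(-303)/((-39802/S(Z(-8)))) = -64/((-39802/(204 + (-9)²))) = -64/((-39802/(204 + 81))) = -64/((-39802/285)) = -64/((-39802*1/285)) = -64/(-39802/285) = -64*(-285/39802) = 9120/19901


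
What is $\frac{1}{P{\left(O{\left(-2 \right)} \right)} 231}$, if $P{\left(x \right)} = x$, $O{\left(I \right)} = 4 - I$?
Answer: $\frac{1}{1386} \approx 0.0007215$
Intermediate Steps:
$\frac{1}{P{\left(O{\left(-2 \right)} \right)} 231} = \frac{1}{\left(4 - -2\right) 231} = \frac{1}{\left(4 + 2\right) 231} = \frac{1}{6 \cdot 231} = \frac{1}{1386}$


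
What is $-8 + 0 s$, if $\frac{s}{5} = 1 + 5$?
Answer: $-8$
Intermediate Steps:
$s = 30$ ($s = 5 \left(1 + 5\right) = 5 \cdot 6 = 30$)
$-8 + 0 s = -8 + 0 \cdot 30 = -8 + 0 = -8$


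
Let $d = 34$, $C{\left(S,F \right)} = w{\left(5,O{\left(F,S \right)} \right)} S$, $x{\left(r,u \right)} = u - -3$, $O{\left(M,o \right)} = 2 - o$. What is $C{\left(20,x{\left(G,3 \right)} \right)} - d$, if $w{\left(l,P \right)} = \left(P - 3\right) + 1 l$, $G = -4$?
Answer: $-354$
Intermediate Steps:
$x{\left(r,u \right)} = 3 + u$ ($x{\left(r,u \right)} = u + 3 = 3 + u$)
$w{\left(l,P \right)} = -3 + P + l$ ($w{\left(l,P \right)} = \left(-3 + P\right) + l = -3 + P + l$)
$C{\left(S,F \right)} = S \left(4 - S\right)$ ($C{\left(S,F \right)} = \left(-3 - \left(-2 + S\right) + 5\right) S = \left(4 - S\right) S = S \left(4 - S\right)$)
$C{\left(20,x{\left(G,3 \right)} \right)} - d = 20 \left(4 - 20\right) - 34 = 20 \left(-16\right) - 34 = -320 - 34 = -354$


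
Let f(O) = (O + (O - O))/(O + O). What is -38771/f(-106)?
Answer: -77542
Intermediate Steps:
f(O) = 1/2 (f(O) = (O + 0)/((2*O)) = O*(1/(2*O)) = 1/2)
-38771/f(-106) = -38771/1/2 = -38771*2 = -77542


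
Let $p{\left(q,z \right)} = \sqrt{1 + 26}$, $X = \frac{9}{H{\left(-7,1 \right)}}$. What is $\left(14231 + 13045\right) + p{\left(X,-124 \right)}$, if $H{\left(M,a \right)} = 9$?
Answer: $27276 + 3 \sqrt{3} \approx 27281.0$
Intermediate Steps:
$X = 1$ ($X = \frac{9}{9} = 9 \cdot \frac{1}{9} = 1$)
$p{\left(q,z \right)} = 3 \sqrt{3}$ ($p{\left(q,z \right)} = \sqrt{27} = 3 \sqrt{3}$)
$\left(14231 + 13045\right) + p{\left(X,-124 \right)} = \left(14231 + 13045\right) + 3 \sqrt{3} = 27276 + 3 \sqrt{3}$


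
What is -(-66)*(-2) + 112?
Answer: -20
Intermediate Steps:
-(-66)*(-2) + 112 = -6*22 + 112 = -132 + 112 = -20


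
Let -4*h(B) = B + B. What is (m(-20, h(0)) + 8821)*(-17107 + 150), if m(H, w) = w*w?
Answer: -149577697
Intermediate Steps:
h(B) = -B/2 (h(B) = -(B + B)/4 = -B/2)
m(H, w) = w**2
(m(-20, h(0)) + 8821)*(-17107 + 150) = ((-1/2*0)**2 + 8821)*(-17107 + 150) = (0**2 + 8821)*(-16957) = (0 + 8821)*(-16957) = 8821*(-16957) = -149577697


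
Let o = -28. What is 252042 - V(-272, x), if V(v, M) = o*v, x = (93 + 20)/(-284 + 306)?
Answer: 244426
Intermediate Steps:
x = 113/22 ≈ 5.1364
V(v, M) = -28*v
252042 - V(-272, x) = 252042 - (-28)*(-272) = 252042 - 1*7616 = 252042 - 7616 = 244426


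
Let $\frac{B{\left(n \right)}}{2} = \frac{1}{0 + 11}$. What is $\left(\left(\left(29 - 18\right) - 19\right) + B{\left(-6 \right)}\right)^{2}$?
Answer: $\frac{7396}{121} \approx 61.124$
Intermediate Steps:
$B{\left(n \right)} = \frac{2}{11}$ ($B{\left(n \right)} = \frac{2}{0 + 11} = \frac{2}{11}$)
$\left(\left(\left(29 - 18\right) - 19\right) + B{\left(-6 \right)}\right)^{2} = \left(\left(\left(29 - 18\right) - 19\right) + \frac{2}{11}\right)^{2} = \left(\left(11 - 19\right) + \frac{2}{11}\right)^{2} = \left(-8 + \frac{2}{11}\right)^{2} = \left(- \frac{86}{11}\right)^{2} = \frac{7396}{121}$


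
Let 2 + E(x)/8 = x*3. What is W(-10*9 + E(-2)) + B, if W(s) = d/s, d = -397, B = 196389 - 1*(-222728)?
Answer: 64544415/154 ≈ 4.1912e+5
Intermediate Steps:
E(x) = -16 + 24*x (E(x) = -16 + 8*(x*3) = -16 + 8*(3*x) = -16 + 24*x)
B = 419117 (B = 196389 + 222728 = 419117)
W(s) = -397/s
W(-10*9 + E(-2)) + B = -397/(-10*9 + (-16 + 24*(-2))) + 419117 = -397/(-90 + (-16 - 48)) + 419117 = -397/(-90 - 64) + 419117 = -397/(-154) + 419117 = -397*(-1/154) + 419117 = 397/154 + 419117 = 64544415/154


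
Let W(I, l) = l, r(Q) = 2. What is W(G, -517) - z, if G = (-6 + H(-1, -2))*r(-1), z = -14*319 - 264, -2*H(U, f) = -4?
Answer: 4213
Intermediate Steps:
H(U, f) = 2 (H(U, f) = -1/2*(-4) = 2)
z = -4730 (z = -4466 - 264 = -4730)
G = -8 (G = (-6 + 2)*2 = -4*2 = -8)
W(G, -517) - z = -517 - 1*(-4730) = -517 + 4730 = 4213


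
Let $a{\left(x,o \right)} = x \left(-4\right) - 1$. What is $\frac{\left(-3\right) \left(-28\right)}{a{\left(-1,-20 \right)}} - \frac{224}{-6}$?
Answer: $\frac{196}{3} \approx 65.333$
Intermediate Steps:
$a{\left(x,o \right)} = -1 - 4 x$ ($a{\left(x,o \right)} = - 4 x - 1 = -1 - 4 x$)
$\frac{\left(-3\right) \left(-28\right)}{a{\left(-1,-20 \right)}} - \frac{224}{-6} = \frac{\left(-3\right) \left(-28\right)}{-1 - -4} - \frac{224}{-6} = \frac{84}{-1 + 4} - - \frac{112}{3} = \frac{84}{3} + \frac{112}{3} = 84 \cdot \frac{1}{3} + \frac{112}{3} = 28 + \frac{112}{3} = \frac{196}{3}$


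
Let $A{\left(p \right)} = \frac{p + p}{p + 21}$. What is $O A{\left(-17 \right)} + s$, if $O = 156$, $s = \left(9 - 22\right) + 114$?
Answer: $-1225$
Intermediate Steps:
$s = 101$ ($s = -13 + 114 = 101$)
$A{\left(p \right)} = \frac{2 p}{21 + p}$
$O A{\left(-17 \right)} + s = 156 \cdot 2 \left(-17\right) \frac{1}{21 - 17} + 101 = 156 \cdot 2 \left(-17\right) \frac{1}{4} + 101 = 156 \left(- \frac{17}{2}\right) + 101 = -1326 + 101 = -1225$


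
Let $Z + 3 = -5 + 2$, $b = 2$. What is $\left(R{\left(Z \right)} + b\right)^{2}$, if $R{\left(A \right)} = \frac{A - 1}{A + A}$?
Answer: $\frac{961}{144} \approx 6.6736$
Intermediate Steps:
$Z = -6$ ($Z = -3 + \left(-5 + 2\right) = -3 - 3 = -6$)
$R{\left(A \right)} = \frac{-1 + A}{2 A}$
$\left(R{\left(Z \right)} + b\right)^{2} = \left(\frac{-1 - 6}{2 \left(-6\right)} + 2\right)^{2} = \left(\frac{1}{2} \left(- \frac{1}{6}\right) \left(-7\right) + 2\right)^{2} = \left(\frac{7}{12} + 2\right)^{2} = \left(\frac{31}{12}\right)^{2} = \frac{961}{144}$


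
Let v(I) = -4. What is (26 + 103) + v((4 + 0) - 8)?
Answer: 125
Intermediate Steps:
(26 + 103) + v((4 + 0) - 8) = (26 + 103) - 4 = 129 - 4 = 125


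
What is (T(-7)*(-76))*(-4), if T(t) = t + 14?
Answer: 2128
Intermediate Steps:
T(t) = 14 + t
(T(-7)*(-76))*(-4) = ((14 - 7)*(-76))*(-4) = (7*(-76))*(-4) = -532*(-4) = 2128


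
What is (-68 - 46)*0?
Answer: 0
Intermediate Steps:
(-68 - 46)*0 = -114*0 = 0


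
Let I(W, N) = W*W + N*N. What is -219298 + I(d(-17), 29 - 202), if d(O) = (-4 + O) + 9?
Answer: -189225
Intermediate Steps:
d(O) = 5 + O
I(W, N) = N² + W² (I(W, N) = W² + N² = N² + W²)
-219298 + I(d(-17), 29 - 202) = -219298 + ((29 - 202)² + (5 - 17)²) = -219298 + ((-173)² + (-12)²) = -219298 + (29929 + 144) = -219298 + 30073 = -189225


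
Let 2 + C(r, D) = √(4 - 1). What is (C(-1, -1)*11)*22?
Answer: -484 + 242*√3 ≈ -64.844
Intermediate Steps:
C(r, D) = -2 + √3 (C(r, D) = -2 + √(4 - 1) = -2 + √3)
(C(-1, -1)*11)*22 = ((-2 + √3)*11)*22 = (-22 + 11*√3)*22 = -484 + 242*√3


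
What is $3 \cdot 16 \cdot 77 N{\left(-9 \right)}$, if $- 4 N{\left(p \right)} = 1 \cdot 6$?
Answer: $-5544$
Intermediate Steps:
$N{\left(p \right)} = - \frac{3}{2}$ ($N{\left(p \right)} = - \frac{1 \cdot 6}{4} = \left(- \frac{1}{4}\right) 6 = - \frac{3}{2}$)
$3 \cdot 16 \cdot 77 N{\left(-9 \right)} = 3 \cdot 16 \cdot 77 \left(- \frac{3}{2}\right) = 48 \cdot 77 \left(- \frac{3}{2}\right) = 3696 \left(- \frac{3}{2}\right) = -5544$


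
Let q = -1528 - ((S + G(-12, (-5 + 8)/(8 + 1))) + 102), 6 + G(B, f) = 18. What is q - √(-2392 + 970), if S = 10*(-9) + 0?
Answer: -1552 - 3*I*√158 ≈ -1552.0 - 37.709*I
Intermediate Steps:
G(B, f) = 12 (G(B, f) = -6 + 18 = 12)
S = -90 (S = -90 + 0 = -90)
q = -1552 (q = -1528 - ((-90 + 12) + 102) = -1528 - (-78 + 102) = -1528 - 1*24 = -1528 - 24 = -1552)
q - √(-2392 + 970) = -1552 - √(-2392 + 970) = -1552 - √(-1422) = -1552 - 3*I*√158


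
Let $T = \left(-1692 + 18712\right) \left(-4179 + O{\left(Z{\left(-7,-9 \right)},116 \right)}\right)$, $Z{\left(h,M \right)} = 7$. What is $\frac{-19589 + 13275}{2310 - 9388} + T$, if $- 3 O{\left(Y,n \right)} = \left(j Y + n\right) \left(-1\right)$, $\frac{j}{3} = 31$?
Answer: $- \frac{708951581129}{10617} \approx -6.6775 \cdot 10^{7}$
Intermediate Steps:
$j = 93$ ($j = 3 \cdot 31 = 93$)
$O{\left(Y,n \right)} = 31 Y + \frac{n}{3}$ ($O{\left(Y,n \right)} = - \frac{\left(93 Y + n\right) \left(-1\right)}{3} = - \frac{\left(n + 93 Y\right) \left(-1\right)}{3} = - \frac{- n - 93 Y}{3} = 31 Y + \frac{n}{3}$)
$T = - \frac{200325400}{3}$ ($T = \left(-1692 + 18712\right) \left(-4179 + \left(31 \cdot 7 + \frac{1}{3} \cdot 116\right)\right) = 17020 \left(-4179 + \left(217 + \frac{116}{3}\right)\right) = 17020 \left(-4179 + \frac{767}{3}\right) = 17020 \left(- \frac{11770}{3}\right) = - \frac{200325400}{3} \approx -6.6775 \cdot 10^{7}$)
$\frac{-19589 + 13275}{2310 - 9388} + T = \frac{-19589 + 13275}{2310 - 9388} - \frac{200325400}{3} = - \frac{6314}{-7078} - \frac{200325400}{3} = \left(-6314\right) \left(- \frac{1}{7078}\right) - \frac{200325400}{3} = \frac{3157}{3539} - \frac{200325400}{3} = - \frac{708951581129}{10617}$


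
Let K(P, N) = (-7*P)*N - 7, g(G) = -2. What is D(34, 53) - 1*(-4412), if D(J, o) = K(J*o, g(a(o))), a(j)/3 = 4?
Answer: 29633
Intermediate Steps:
a(j) = 12 (a(j) = 3*4 = 12)
K(P, N) = -7 - 7*N*P (K(P, N) = -7*N*P - 7 = -7 - 7*N*P)
D(J, o) = -7 + 14*J*o (D(J, o) = -7 - 7*(-2)*J*o = -7 + 14*J*o)
D(34, 53) - 1*(-4412) = (-7 + 14*34*53) - 1*(-4412) = (-7 + 25228) + 4412 = 25221 + 4412 = 29633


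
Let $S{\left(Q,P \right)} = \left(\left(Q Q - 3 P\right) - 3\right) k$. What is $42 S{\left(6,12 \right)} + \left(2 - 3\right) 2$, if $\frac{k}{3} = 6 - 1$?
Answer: $-1892$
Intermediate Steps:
$k = 15$ ($k = 3 \left(6 - 1\right) = 3 \cdot 5 = 15$)
$S{\left(Q,P \right)} = -45 - 45 P + 15 Q^{2}$ ($S{\left(Q,P \right)} = \left(\left(Q Q - 3 P\right) - 3\right) 15 = \left(\left(Q^{2} - 3 P\right) - 3\right) 15 = \left(-3 + Q^{2} - 3 P\right) 15 = -45 - 45 P + 15 Q^{2}$)
$42 S{\left(6,12 \right)} + \left(2 - 3\right) 2 = 42 \left(-45 - 540 + 15 \cdot 6^{2}\right) + \left(2 - 3\right) 2 = 42 \left(-45 - 540 + 15 \cdot 36\right) - 2 = 42 \left(-45 - 540 + 540\right) - 2 = 42 \left(-45\right) - 2 = -1890 - 2 = -1892$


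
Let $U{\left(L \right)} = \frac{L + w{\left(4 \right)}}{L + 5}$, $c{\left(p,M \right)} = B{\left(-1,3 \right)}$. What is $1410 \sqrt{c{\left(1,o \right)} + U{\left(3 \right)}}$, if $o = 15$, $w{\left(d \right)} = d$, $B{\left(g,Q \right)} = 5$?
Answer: $\frac{705 \sqrt{94}}{2} \approx 3417.6$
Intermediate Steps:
$c{\left(p,M \right)} = 5$
$U{\left(L \right)} = \frac{4 + L}{5 + L}$ ($U{\left(L \right)} = \frac{L + 4}{L + 5} = \frac{4 + L}{5 + L}$)
$1410 \sqrt{c{\left(1,o \right)} + U{\left(3 \right)}} = 1410 \sqrt{5 + \frac{4 + 3}{5 + 3}} = 1410 \sqrt{5 + \frac{1}{8} \cdot 7} = 1410 \sqrt{5 + \frac{7}{8}} = 1410 \sqrt{\frac{47}{8}} = 1410 \frac{\sqrt{94}}{4} = \frac{705 \sqrt{94}}{2}$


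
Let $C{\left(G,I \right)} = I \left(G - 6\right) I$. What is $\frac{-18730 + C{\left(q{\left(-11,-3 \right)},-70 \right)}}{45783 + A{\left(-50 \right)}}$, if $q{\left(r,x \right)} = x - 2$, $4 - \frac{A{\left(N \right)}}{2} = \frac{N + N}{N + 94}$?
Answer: $- \frac{266310}{167917} \approx -1.586$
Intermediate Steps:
$A{\left(N \right)} = 8 - \frac{4 N}{94 + N}$ ($A{\left(N \right)} = 8 - 2 \frac{N + N}{N + 94} = 8 - 2 \frac{2 N}{94 + N} = 8 - \frac{4 N}{94 + N}$)
$q{\left(r,x \right)} = -2 + x$
$C{\left(G,I \right)} = I^{2} \left(-6 + G\right)$ ($C{\left(G,I \right)} = I \left(-6 + G\right) I = I^{2} \left(-6 + G\right)$)
$\frac{-18730 + C{\left(q{\left(-11,-3 \right)},-70 \right)}}{45783 + A{\left(-50 \right)}} = \frac{-18730 + \left(-70\right)^{2} \left(-6 - 5\right)}{45783 + \frac{4 \left(188 - 50\right)}{94 - 50}} = \frac{-18730 + 4900 \left(-6 - 5\right)}{45783 + 4 \cdot \frac{1}{44} \cdot 138} = \frac{-18730 + 4900 \left(-11\right)}{45783 + 4 \cdot \frac{1}{44} \cdot 138} = \frac{-18730 - 53900}{45783 + \frac{138}{11}} = - \frac{72630}{\frac{503751}{11}} = \left(-72630\right) \frac{11}{503751} = - \frac{266310}{167917}$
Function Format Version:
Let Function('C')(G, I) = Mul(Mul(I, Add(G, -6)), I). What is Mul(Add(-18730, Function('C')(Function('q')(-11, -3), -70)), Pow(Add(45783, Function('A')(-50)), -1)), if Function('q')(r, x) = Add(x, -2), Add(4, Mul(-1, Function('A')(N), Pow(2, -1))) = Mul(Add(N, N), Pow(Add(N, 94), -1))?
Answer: Rational(-266310, 167917) ≈ -1.5860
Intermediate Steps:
Function('A')(N) = Add(8, Mul(-4, N, Pow(Add(94, N), -1))) (Function('A')(N) = Add(8, Mul(-2, Mul(Add(N, N), Pow(Add(N, 94), -1)))) = Add(8, Mul(-2, Mul(Mul(2, N), Pow(Add(94, N), -1)))) = Add(8, Mul(-2, Mul(2, N, Pow(Add(94, N), -1)))) = Add(8, Mul(-4, N, Pow(Add(94, N), -1))))
Function('q')(r, x) = Add(-2, x)
Function('C')(G, I) = Mul(Pow(I, 2), Add(-6, G)) (Function('C')(G, I) = Mul(Mul(I, Add(-6, G)), I) = Mul(Pow(I, 2), Add(-6, G)))
Mul(Add(-18730, Function('C')(Function('q')(-11, -3), -70)), Pow(Add(45783, Function('A')(-50)), -1)) = Mul(Add(-18730, Mul(Pow(-70, 2), Add(-6, Add(-2, -3)))), Pow(Add(45783, Mul(4, Pow(Add(94, -50), -1), Add(188, -50))), -1)) = Mul(Add(-18730, Mul(4900, Add(-6, -5))), Pow(Add(45783, Mul(4, Pow(44, -1), 138)), -1)) = Mul(Add(-18730, Mul(4900, -11)), Pow(Add(45783, Mul(4, Rational(1, 44), 138)), -1)) = Mul(Add(-18730, -53900), Pow(Add(45783, Rational(138, 11)), -1)) = Mul(-72630, Pow(Rational(503751, 11), -1)) = Mul(-72630, Rational(11, 503751)) = Rational(-266310, 167917)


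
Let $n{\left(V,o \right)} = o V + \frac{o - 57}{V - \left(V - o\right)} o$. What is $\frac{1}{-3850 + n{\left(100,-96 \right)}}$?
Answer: $- \frac{1}{13603} \approx -7.3513 \cdot 10^{-5}$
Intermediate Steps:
$n{\left(V,o \right)} = -57 + o + V o$ ($n{\left(V,o \right)} = V o + \frac{-57 + o}{o} o = V o + \left(-57 + o\right) = -57 + o + V o$)
$\frac{1}{-3850 + n{\left(100,-96 \right)}} = \frac{1}{-3850 - 9753} = \frac{1}{-13603} = - \frac{1}{13603}$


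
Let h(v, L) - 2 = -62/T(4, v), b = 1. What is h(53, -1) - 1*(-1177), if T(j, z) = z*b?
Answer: 62425/53 ≈ 1177.8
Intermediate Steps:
T(j, z) = z (T(j, z) = z*1 = z)
h(v, L) = 2 - 62/v
h(53, -1) - 1*(-1177) = (2 - 62/53) - 1*(-1177) = (2 - 62*1/53) + 1177 = (2 - 62/53) + 1177 = 44/53 + 1177 = 62425/53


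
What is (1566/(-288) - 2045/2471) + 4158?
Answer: 164142991/39536 ≈ 4151.7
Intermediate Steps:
(1566/(-288) - 2045/2471) + 4158 = (1566*(-1/288) - 2045*1/2471) + 4158 = (-87/16 - 2045/2471) + 4158 = -247697/39536 + 4158 = 164142991/39536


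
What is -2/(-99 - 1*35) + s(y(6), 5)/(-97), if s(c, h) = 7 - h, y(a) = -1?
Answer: -37/6499 ≈ -0.0056932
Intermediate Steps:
-2/(-99 - 1*35) + s(y(6), 5)/(-97) = -2/(-99 - 1*35) + (7 - 1*5)/(-97) = -2/(-99 - 35) + (7 - 5)*(-1/97) = -2/(-134) + 2*(-1/97) = -2*(-1/134) - 2/97 = 1/67 - 2/97 = -37/6499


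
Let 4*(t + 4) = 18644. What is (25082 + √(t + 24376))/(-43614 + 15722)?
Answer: -12541/13946 - √29033/27892 ≈ -0.90536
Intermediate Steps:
t = 4657 (t = -4 + (¼)*18644 = -4 + 4661 = 4657)
(25082 + √(t + 24376))/(-43614 + 15722) = (25082 + √(4657 + 24376))/(-43614 + 15722) = (25082 + √29033)/(-27892) = (25082 + √29033)*(-1/27892) = -12541/13946 - √29033/27892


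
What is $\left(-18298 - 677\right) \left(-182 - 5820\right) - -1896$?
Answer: $113889846$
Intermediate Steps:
$\left(-18298 - 677\right) \left(-182 - 5820\right) - -1896 = \left(-18975\right) \left(-6002\right) + 1896 = 113887950 + 1896 = 113889846$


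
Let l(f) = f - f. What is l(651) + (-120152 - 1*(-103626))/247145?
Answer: -16526/247145 ≈ -0.066868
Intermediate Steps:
l(f) = 0
l(651) + (-120152 - 1*(-103626))/247145 = 0 + (-120152 - 1*(-103626))/247145 = 0 + (-120152 + 103626)*(1/247145) = 0 - 16526*1/247145 = 0 - 16526/247145 = -16526/247145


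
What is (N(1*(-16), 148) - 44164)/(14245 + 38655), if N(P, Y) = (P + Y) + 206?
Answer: -21913/26450 ≈ -0.82847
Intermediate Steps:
N(P, Y) = 206 + P + Y
(N(1*(-16), 148) - 44164)/(14245 + 38655) = ((206 + 1*(-16) + 148) - 44164)/(14245 + 38655) = ((206 - 16 + 148) - 44164)/52900 = (338 - 44164)*(1/52900) = -43826*1/52900 = -21913/26450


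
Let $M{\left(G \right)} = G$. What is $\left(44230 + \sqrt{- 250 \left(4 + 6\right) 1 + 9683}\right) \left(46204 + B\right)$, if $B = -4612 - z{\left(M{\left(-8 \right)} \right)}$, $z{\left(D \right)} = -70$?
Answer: $1842710260 + 41662 \sqrt{7183} \approx 1.8462 \cdot 10^{9}$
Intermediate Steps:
$B = -4542$ ($B = -4612 - -70 = -4612 + 70 = -4542$)
$\left(44230 + \sqrt{- 250 \left(4 + 6\right) 1 + 9683}\right) \left(46204 + B\right) = \left(44230 + \sqrt{- 250 \left(4 + 6\right) 1 + 9683}\right) \left(46204 - 4542\right) = \left(44230 + \sqrt{- 250 \cdot 10 \cdot 1 + 9683}\right) 41662 = \left(44230 + \sqrt{\left(-250\right) 10 + 9683}\right) 41662 = \left(44230 + \sqrt{-2500 + 9683}\right) 41662 = \left(44230 + \sqrt{7183}\right) 41662 = 1842710260 + 41662 \sqrt{7183}$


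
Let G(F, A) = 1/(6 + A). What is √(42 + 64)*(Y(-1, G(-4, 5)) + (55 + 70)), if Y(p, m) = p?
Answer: 124*√106 ≈ 1276.7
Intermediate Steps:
√(42 + 64)*(Y(-1, G(-4, 5)) + (55 + 70)) = √(42 + 64)*(-1 + (55 + 70)) = √106*(-1 + 125) = √106*124 = 124*√106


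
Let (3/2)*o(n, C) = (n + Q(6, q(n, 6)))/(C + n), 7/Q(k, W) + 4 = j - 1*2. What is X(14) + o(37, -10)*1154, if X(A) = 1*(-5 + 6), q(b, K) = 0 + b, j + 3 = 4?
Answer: 411229/405 ≈ 1015.4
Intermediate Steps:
j = 1 (j = -3 + 4 = 1)
q(b, K) = b
Q(k, W) = -7/5 (Q(k, W) = 7/(-4 + (1 - 1*2)) = 7/(-4 + (1 - 2)) = 7/(-4 - 1) = 7/(-5) = 7*(-1/5) = -7/5)
o(n, C) = 2*(-7/5 + n)/(3*(C + n)) (o(n, C) = 2*((n - 7/5)/(C + n))/3 = 2*((-7/5 + n)/(C + n))/3 = 2*(-7/5 + n)/(3*(C + n)))
X(A) = 1 (X(A) = 1*1 = 1)
X(14) + o(37, -10)*1154 = 1 + (2*(-7 + 5*37)/(15*(-10 + 37)))*1154 = 1 + ((2/15)*(-7 + 185)/27)*1154 = 1 + ((2/15)*(1/27)*178)*1154 = 1 + (356/405)*1154 = 1 + 410824/405 = 411229/405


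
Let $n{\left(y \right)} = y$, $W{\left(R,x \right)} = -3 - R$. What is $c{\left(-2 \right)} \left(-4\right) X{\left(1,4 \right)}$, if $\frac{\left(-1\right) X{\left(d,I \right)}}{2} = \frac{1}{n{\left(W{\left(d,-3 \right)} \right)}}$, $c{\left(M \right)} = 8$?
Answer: $-16$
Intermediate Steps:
$X{\left(d,I \right)} = - \frac{2}{-3 - d}$
$c{\left(-2 \right)} \left(-4\right) X{\left(1,4 \right)} = 8 \left(-4\right) \frac{2}{3 + 1} = - 32 \cdot \frac{2}{4} = - 32 \cdot 2 \cdot \frac{1}{4} = \left(-32\right) \frac{1}{2} = -16$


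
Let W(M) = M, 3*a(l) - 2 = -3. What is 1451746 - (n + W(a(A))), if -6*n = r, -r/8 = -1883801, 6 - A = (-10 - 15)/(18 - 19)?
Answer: 3963481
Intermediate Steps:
A = -19 (A = 6 - (-10 - 15)/(18 - 19) = 6 - (-25)/(-1) = 6 - (-25)*(-1) = 6 - 1*25 = 6 - 25 = -19)
a(l) = -1/3 (a(l) = 2/3 + (1/3)*(-3) = 2/3 - 1 = -1/3)
r = 15070408 (r = -8*(-1883801) = 15070408)
n = -7535204/3 (n = -1/6*15070408 = -7535204/3 ≈ -2.5117e+6)
1451746 - (n + W(a(A))) = 1451746 - (-7535204/3 - 1/3) = 1451746 - 1*(-2511735) = 1451746 + 2511735 = 3963481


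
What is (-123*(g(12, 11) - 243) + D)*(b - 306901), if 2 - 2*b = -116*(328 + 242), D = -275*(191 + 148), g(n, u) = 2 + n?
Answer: 17815482720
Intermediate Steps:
D = -93225 (D = -275*339 = -93225)
b = 33061 (b = 1 - (-58)*(328 + 242) = 1 - (-58)*570 = 1 - ½*(-66120) = 1 + 33060 = 33061)
(-123*(g(12, 11) - 243) + D)*(b - 306901) = (-123*((2 + 12) - 243) - 93225)*(33061 - 306901) = (-123*(14 - 243) - 93225)*(-273840) = (-123*(-229) - 93225)*(-273840) = (28167 - 93225)*(-273840) = -65058*(-273840) = 17815482720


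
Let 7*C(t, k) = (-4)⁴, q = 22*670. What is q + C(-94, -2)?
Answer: 103436/7 ≈ 14777.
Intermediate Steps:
q = 14740
C(t, k) = 256/7 (C(t, k) = (⅐)*(-4)⁴ = (⅐)*256 = 256/7)
q + C(-94, -2) = 14740 + 256/7 = 103436/7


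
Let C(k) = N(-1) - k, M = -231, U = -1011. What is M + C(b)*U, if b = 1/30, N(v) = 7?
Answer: -72743/10 ≈ -7274.3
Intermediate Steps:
b = 1/30 ≈ 0.033333
C(k) = 7 - k
M + C(b)*U = -231 + (7 - 1*1/30)*(-1011) = -231 + (7 - 1/30)*(-1011) = -231 + (209/30)*(-1011) = -231 - 70433/10 = -72743/10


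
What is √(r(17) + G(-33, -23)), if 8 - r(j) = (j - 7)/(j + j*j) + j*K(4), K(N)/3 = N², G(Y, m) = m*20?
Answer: I*√3298153/51 ≈ 35.609*I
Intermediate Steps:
G(Y, m) = 20*m
K(N) = 3*N²
r(j) = 8 - 48*j - (-7 + j)/(j + j²) (r(j) = 8 - ((j - 7)/(j + j*j) + j*(3*4²)) = 8 - ((-7 + j)/(j + j²) + j*(3*16)) = 8 - ((-7 + j)/(j + j²) + j*48) = 8 - ((-7 + j)/(j + j²) + 48*j) = 8 - (48*j + (-7 + j)/(j + j²)) = 8 + (-48*j - (-7 + j)/(j + j²)) = 8 - 48*j - (-7 + j)/(j + j²))
√(r(17) + G(-33, -23)) = √((7 - 48*17³ - 40*17² + 7*17)/(17*(1 + 17)) + 20*(-23)) = √((1/17)*(7 - 48*4913 - 40*289 + 119)/18 - 460) = √((1/17)*(1/18)*(7 - 235824 - 11560 + 119) - 460) = √((1/17)*(1/18)*(-247258) - 460) = √(-123629/153 - 460) = √(-194009/153) = I*√3298153/51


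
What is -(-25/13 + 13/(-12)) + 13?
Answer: 2497/156 ≈ 16.006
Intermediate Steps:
-(-25/13 + 13/(-12)) + 13 = -(-25*1/13 + 13*(-1/12)) + 13 = -(-25/13 - 13/12) + 13 = -1*(-469/156) + 13 = 469/156 + 13 = 2497/156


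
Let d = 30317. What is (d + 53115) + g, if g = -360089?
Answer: -276657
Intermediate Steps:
(d + 53115) + g = (30317 + 53115) - 360089 = 83432 - 360089 = -276657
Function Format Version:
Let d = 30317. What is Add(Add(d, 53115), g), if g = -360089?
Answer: -276657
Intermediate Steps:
Add(Add(d, 53115), g) = Add(Add(30317, 53115), -360089) = Add(83432, -360089) = -276657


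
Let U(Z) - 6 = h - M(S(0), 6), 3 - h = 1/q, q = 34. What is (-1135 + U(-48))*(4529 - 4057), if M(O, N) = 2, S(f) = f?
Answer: -9051308/17 ≈ -5.3243e+5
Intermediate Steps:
h = 101/34 (h = 3 - 1/34 = 101/34 ≈ 2.9706)
U(Z) = 237/34 (U(Z) = 6 + (101/34 - 1*2) = 6 + (101/34 - 2) = 6 + 33/34 = 237/34)
(-1135 + U(-48))*(4529 - 4057) = (-1135 + 237/34)*(4529 - 4057) = -38353/34*472 = -9051308/17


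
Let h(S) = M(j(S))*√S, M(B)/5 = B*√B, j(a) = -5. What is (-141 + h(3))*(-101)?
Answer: 14241 + 2525*I*√15 ≈ 14241.0 + 9779.3*I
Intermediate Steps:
M(B) = 5*B^(3/2) (M(B) = 5*(B*√B) = 5*B^(3/2))
h(S) = -25*I*√5*√S (h(S) = (5*(-5)^(3/2))*√S = (5*(-5*I*√5))*√S = (-25*I*√5)*√S = -25*I*√5*√S)
(-141 + h(3))*(-101) = (-141 - 25*I*√5*√3)*(-101) = (-141 - 25*I*√15)*(-101) = 14241 + 2525*I*√15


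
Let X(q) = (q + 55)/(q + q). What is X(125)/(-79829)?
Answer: -18/1995725 ≈ -9.0193e-6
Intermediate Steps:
X(q) = (55 + q)/(2*q) (X(q) = (55 + q)/((2*q)) = (55 + q)*(1/(2*q)) = (55 + q)/(2*q))
X(125)/(-79829) = ((½)*(55 + 125)/125)/(-79829) = ((½)*(1/125)*180)*(-1/79829) = (18/25)*(-1/79829) = -18/1995725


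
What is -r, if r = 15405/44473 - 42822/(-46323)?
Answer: -22376313/17607887 ≈ -1.2708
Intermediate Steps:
r = 22376313/17607887 (r = 15405*(1/44473) - 42822*(-1/46323) = 1185/3421 + 4758/5147 = 22376313/17607887 ≈ 1.2708)
-r = -1*22376313/17607887 = -22376313/17607887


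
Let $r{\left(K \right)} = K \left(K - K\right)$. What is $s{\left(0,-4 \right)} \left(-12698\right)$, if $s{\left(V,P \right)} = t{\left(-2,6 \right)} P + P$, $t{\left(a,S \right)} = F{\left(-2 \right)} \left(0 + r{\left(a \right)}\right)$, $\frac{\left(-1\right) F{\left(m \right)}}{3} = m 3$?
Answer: $50792$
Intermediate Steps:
$r{\left(K \right)} = 0$ ($r{\left(K \right)} = K 0 = 0$)
$F{\left(m \right)} = - 9 m$ ($F{\left(m \right)} = - 3 m 3 = - 3 \cdot 3 m = - 9 m$)
$t{\left(a,S \right)} = 0$ ($t{\left(a,S \right)} = \left(-9\right) \left(-2\right) \left(0 + 0\right) = 18 \cdot 0 = 0$)
$s{\left(V,P \right)} = P$ ($s{\left(V,P \right)} = 0 P + P = 0 + P = P$)
$s{\left(0,-4 \right)} \left(-12698\right) = \left(-4\right) \left(-12698\right) = 50792$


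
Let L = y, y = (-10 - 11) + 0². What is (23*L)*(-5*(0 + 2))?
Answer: 4830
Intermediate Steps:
y = -21 (y = -21 + 0 = -21)
L = -21
(23*L)*(-5*(0 + 2)) = (23*(-21))*(-5*(0 + 2)) = -(-2415)*2 = -483*(-10) = 4830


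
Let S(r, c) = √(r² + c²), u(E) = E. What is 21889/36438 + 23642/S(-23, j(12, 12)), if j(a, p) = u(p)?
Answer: 21889/36438 + 23642*√673/673 ≈ 911.93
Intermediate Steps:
j(a, p) = p
S(r, c) = √(c² + r²)
21889/36438 + 23642/S(-23, j(12, 12)) = 21889/36438 + 23642/(√(12² + (-23)²)) = 21889*(1/36438) + 23642/(√(144 + 529)) = 21889/36438 + 23642/(√673) = 21889/36438 + 23642*(√673/673) = 21889/36438 + 23642*√673/673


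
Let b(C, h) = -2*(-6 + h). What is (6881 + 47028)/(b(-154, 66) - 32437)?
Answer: -53909/32557 ≈ -1.6558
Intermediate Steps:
b(C, h) = 12 - 2*h
(6881 + 47028)/(b(-154, 66) - 32437) = (6881 + 47028)/((12 - 2*66) - 32437) = 53909/((12 - 132) - 32437) = 53909/(-120 - 32437) = 53909/(-32557) = 53909*(-1/32557) = -53909/32557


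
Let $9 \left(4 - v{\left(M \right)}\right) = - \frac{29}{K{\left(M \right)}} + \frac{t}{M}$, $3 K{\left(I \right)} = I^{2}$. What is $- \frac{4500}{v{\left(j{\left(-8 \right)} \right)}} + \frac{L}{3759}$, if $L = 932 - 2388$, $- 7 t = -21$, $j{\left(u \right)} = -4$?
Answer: $- \frac{515728}{537} \approx -960.39$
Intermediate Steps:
$K{\left(I \right)} = \frac{I^{2}}{3}$
$t = 3$ ($t = \left(- \frac{1}{7}\right) \left(-21\right) = 3$)
$L = -1456$
$v{\left(M \right)} = 4 - \frac{1}{3 M} + \frac{29}{3 M^{2}}$ ($v{\left(M \right)} = 4 - \frac{- \frac{29}{\frac{1}{3} M^{2}} + \frac{3}{M}}{9} = 4 - \frac{- 29 \frac{3}{M^{2}} + \frac{3}{M}}{9} = 4 - \frac{- \frac{87}{M^{2}} + \frac{3}{M}}{9} = 4 - \left(- \frac{29}{3 M^{2}} + \frac{1}{3 M}\right) = 4 - \frac{1}{3 M} + \frac{29}{3 M^{2}}$)
$- \frac{4500}{v{\left(j{\left(-8 \right)} \right)}} + \frac{L}{3759} = - \frac{4500}{\frac{1}{3} \cdot \frac{1}{16} \left(29 - -4 + 12 \left(-4\right)^{2}\right)} - \frac{1456}{3759} = - \frac{4500}{\frac{1}{3} \cdot \frac{1}{16} \left(29 + 4 + 12 \cdot 16\right)} - \frac{208}{537} = - \frac{4500}{\frac{1}{3} \cdot \frac{1}{16} \left(29 + 4 + 192\right)} - \frac{208}{537} = - \frac{4500}{\frac{1}{3} \cdot \frac{1}{16} \cdot 225} - \frac{208}{537} = - \frac{4500}{\frac{75}{16}} - \frac{208}{537} = \left(-4500\right) \frac{16}{75} - \frac{208}{537} = -960 - \frac{208}{537} = - \frac{515728}{537}$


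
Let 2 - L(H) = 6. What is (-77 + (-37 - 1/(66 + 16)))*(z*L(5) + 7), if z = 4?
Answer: 84141/82 ≈ 1026.1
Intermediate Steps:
L(H) = -4 (L(H) = 2 - 1*6 = 2 - 6 = -4)
(-77 + (-37 - 1/(66 + 16)))*(z*L(5) + 7) = (-77 + (-37 - 1/(66 + 16)))*(4*(-4) + 7) = (-77 + (-37 - 1/82))*(-16 + 7) = (-77 + (-37 - 1*1/82))*(-9) = (-77 + (-37 - 1/82))*(-9) = (-77 - 3035/82)*(-9) = -9349/82*(-9) = 84141/82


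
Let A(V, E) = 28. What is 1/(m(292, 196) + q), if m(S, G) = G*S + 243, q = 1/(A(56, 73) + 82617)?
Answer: 82645/4750021376 ≈ 1.7399e-5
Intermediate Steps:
q = 1/82645 (q = 1/(28 + 82617) = 1/82645 ≈ 1.2100e-5)
m(S, G) = 243 + G*S
1/(m(292, 196) + q) = 1/((243 + 196*292) + 1/82645) = 1/((243 + 57232) + 1/82645) = 1/(57475 + 1/82645) = 1/(4750021376/82645) = 82645/4750021376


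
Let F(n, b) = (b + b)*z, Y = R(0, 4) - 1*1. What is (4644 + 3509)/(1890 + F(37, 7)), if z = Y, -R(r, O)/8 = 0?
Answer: 8153/1876 ≈ 4.3459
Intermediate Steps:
R(r, O) = 0 (R(r, O) = -8*0 = 0)
Y = -1 (Y = 0 - 1*1 = 0 - 1 = -1)
z = -1
F(n, b) = -2*b (F(n, b) = (b + b)*(-1) = (2*b)*(-1) = -2*b)
(4644 + 3509)/(1890 + F(37, 7)) = (4644 + 3509)/(1890 - 2*7) = 8153/(1890 - 14) = 8153/1876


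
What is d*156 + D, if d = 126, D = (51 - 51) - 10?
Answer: 19646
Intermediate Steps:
D = -10 (D = 0 - 10 = -10)
d*156 + D = 126*156 - 10 = 19656 - 10 = 19646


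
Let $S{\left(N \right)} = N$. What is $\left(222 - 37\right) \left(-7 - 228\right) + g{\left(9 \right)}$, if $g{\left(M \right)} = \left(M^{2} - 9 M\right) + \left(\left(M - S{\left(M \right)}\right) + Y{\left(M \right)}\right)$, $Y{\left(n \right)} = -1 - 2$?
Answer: $-43478$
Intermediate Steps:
$Y{\left(n \right)} = -3$
$g{\left(M \right)} = -3 + M^{2} - 9 M$ ($g{\left(M \right)} = \left(M^{2} - 9 M\right) + \left(\left(M - M\right) - 3\right) = \left(M^{2} - 9 M\right) + \left(0 - 3\right) = \left(M^{2} - 9 M\right) - 3 = -3 + M^{2} - 9 M$)
$\left(222 - 37\right) \left(-7 - 228\right) + g{\left(9 \right)} = \left(222 - 37\right) \left(-7 - 228\right) - \left(84 - 81\right) = 185 \left(-235\right) - 3 = -43475 - 3 = -43478$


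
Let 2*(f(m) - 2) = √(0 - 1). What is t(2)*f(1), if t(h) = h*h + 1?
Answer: 10 + 5*I/2 ≈ 10.0 + 2.5*I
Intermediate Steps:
t(h) = 1 + h² (t(h) = h² + 1 = 1 + h²)
f(m) = 2 + I/2 (f(m) = 2 + √(0 - 1)/2 = 2 + √(-1)/2 = 2 + I/2)
t(2)*f(1) = (1 + 2²)*(2 + I/2) = (1 + 4)*(2 + I/2) = 5*(2 + I/2) = 10 + 5*I/2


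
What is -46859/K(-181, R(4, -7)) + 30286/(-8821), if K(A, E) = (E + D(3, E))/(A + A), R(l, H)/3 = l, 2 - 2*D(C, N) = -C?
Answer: 299259626742/255809 ≈ 1.1699e+6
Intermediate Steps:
D(C, N) = 1 + C/2 (D(C, N) = 1 - (-1)*C/2 = 1 + C/2)
R(l, H) = 3*l
K(A, E) = (5/2 + E)/(2*A) (K(A, E) = (E + (1 + (½)*3))/(A + A) = (E + (1 + 3/2))/((2*A)) = (E + 5/2)*(1/(2*A)) = (5/2 + E)*(1/(2*A)) = (5/2 + E)/(2*A))
-46859/K(-181, R(4, -7)) + 30286/(-8821) = -46859*(-724/(5 + 2*(3*4))) + 30286/(-8821) = -46859*(-724/(5 + 2*12)) + 30286*(-1/8821) = -46859*(-724/(5 + 24)) - 30286/8821 = -46859/((¼)*(-1/181)*29) - 30286/8821 = -46859/(-29/724) - 30286/8821 = -46859*(-724/29) - 30286/8821 = 33925916/29 - 30286/8821 = 299259626742/255809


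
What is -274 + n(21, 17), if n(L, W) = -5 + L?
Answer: -258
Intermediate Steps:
-274 + n(21, 17) = -274 + (-5 + 21) = -274 + 16 = -258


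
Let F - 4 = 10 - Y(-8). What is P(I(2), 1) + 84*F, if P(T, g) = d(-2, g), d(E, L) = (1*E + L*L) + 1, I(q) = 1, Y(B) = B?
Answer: 1848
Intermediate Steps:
d(E, L) = 1 + E + L² (d(E, L) = (E + L²) + 1 = 1 + E + L²)
F = 22 (F = 4 + (10 - 1*(-8)) = 4 + (10 + 8) = 4 + 18 = 22)
P(T, g) = -1 + g² (P(T, g) = 1 - 2 + g² = -1 + g²)
P(I(2), 1) + 84*F = (-1 + 1²) + 84*22 = (-1 + 1) + 1848 = 0 + 1848 = 1848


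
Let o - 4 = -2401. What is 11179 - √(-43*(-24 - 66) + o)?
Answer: 11179 - √1473 ≈ 11141.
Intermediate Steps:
o = -2397 (o = 4 - 2401 = -2397)
11179 - √(-43*(-24 - 66) + o) = 11179 - √(-43*(-24 - 66) - 2397) = 11179 - √(-43*(-90) - 2397) = 11179 - √(3870 - 2397) = 11179 - √1473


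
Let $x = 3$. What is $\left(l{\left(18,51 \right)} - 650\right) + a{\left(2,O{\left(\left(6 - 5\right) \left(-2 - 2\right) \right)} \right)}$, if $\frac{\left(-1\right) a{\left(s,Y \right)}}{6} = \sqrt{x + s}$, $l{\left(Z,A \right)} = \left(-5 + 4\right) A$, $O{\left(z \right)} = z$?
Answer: $-701 - 6 \sqrt{5} \approx -714.42$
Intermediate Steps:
$l{\left(Z,A \right)} = - A$
$a{\left(s,Y \right)} = - 6 \sqrt{3 + s}$
$\left(l{\left(18,51 \right)} - 650\right) + a{\left(2,O{\left(\left(6 - 5\right) \left(-2 - 2\right) \right)} \right)} = \left(\left(-1\right) 51 - 650\right) - 6 \sqrt{3 + 2} = \left(-51 - 650\right) - 6 \sqrt{5} = -701 - 6 \sqrt{5}$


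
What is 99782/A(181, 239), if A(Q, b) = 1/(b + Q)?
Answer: 41908440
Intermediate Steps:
A(Q, b) = 1/(Q + b)
99782/A(181, 239) = 99782/(1/(181 + 239)) = 99782/(1/420) = 99782*420 = 41908440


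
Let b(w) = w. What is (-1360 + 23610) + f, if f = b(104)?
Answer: 22354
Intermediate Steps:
f = 104
(-1360 + 23610) + f = (-1360 + 23610) + 104 = 22250 + 104 = 22354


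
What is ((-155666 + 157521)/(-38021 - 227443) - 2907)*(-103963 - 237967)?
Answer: 131934665513395/132732 ≈ 9.9399e+8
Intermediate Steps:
((-155666 + 157521)/(-38021 - 227443) - 2907)*(-103963 - 237967) = (1855/(-265464) - 2907)*(-341930) = (1855*(-1/265464) - 2907)*(-341930) = (-1855/265464 - 2907)*(-341930) = -771705703/265464*(-341930) = 131934665513395/132732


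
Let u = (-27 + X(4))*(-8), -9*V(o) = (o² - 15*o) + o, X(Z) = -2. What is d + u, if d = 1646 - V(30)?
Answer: 5794/3 ≈ 1931.3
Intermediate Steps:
V(o) = -o²/9 + 14*o/9 (V(o) = -((o² - 15*o) + o)/9 = -(o² - 14*o)/9 = -o²/9 + 14*o/9)
u = 232 (u = (-27 - 2)*(-8) = -29*(-8) = 232)
d = 5098/3 (d = 1646 - 30*(14 - 1*30)/9 = 1646 - 30*(14 - 30)/9 = 1646 - 30*(-16)/9 = 1646 - 1*(-160/3) = 1646 + 160/3 = 5098/3 ≈ 1699.3)
d + u = 5098/3 + 232 = 5794/3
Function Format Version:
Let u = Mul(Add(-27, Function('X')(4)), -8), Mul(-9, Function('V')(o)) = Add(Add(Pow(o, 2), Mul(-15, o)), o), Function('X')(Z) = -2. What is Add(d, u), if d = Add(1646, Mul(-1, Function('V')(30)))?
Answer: Rational(5794, 3) ≈ 1931.3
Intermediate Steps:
Function('V')(o) = Add(Mul(Rational(-1, 9), Pow(o, 2)), Mul(Rational(14, 9), o)) (Function('V')(o) = Mul(Rational(-1, 9), Add(Add(Pow(o, 2), Mul(-15, o)), o)) = Mul(Rational(-1, 9), Add(Pow(o, 2), Mul(-14, o))) = Add(Mul(Rational(-1, 9), Pow(o, 2)), Mul(Rational(14, 9), o)))
u = 232 (u = Mul(Add(-27, -2), -8) = Mul(-29, -8) = 232)
d = Rational(5098, 3) (d = Add(1646, Mul(-1, Mul(Rational(1, 9), 30, Add(14, Mul(-1, 30))))) = Add(1646, Mul(-1, Mul(Rational(1, 9), 30, Add(14, -30)))) = Add(1646, Mul(-1, Mul(Rational(1, 9), 30, -16))) = Add(1646, Mul(-1, Rational(-160, 3))) = Add(1646, Rational(160, 3)) = Rational(5098, 3) ≈ 1699.3)
Add(d, u) = Add(Rational(5098, 3), 232) = Rational(5794, 3)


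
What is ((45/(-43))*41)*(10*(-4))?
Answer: 73800/43 ≈ 1716.3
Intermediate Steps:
((45/(-43))*41)*(10*(-4)) = ((45*(-1/43))*41)*(-40) = -45/43*41*(-40) = -1845/43*(-40) = 73800/43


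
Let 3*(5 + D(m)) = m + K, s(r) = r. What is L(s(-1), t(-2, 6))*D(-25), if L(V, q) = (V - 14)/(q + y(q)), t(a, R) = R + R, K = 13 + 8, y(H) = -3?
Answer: 95/9 ≈ 10.556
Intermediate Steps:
K = 21
t(a, R) = 2*R
D(m) = 2 + m/3 (D(m) = -5 + (m + 21)/3 = -5 + (21 + m)/3 = -5 + (7 + m/3) = 2 + m/3)
L(V, q) = (-14 + V)/(-3 + q) (L(V, q) = (V - 14)/(q - 3) = (-14 + V)/(-3 + q))
L(s(-1), t(-2, 6))*D(-25) = ((-14 - 1)/(-3 + 2*6))*(2 + (1/3)*(-25)) = (-15/(-3 + 12))*(2 - 25/3) = (-15/9)*(-19/3) = ((1/9)*(-15))*(-19/3) = -5/3*(-19/3) = 95/9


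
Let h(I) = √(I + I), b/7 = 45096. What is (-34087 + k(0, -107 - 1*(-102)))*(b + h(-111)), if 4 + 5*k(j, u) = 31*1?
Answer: -53793034176/5 - 170408*I*√222/5 ≈ -1.0759e+10 - 5.078e+5*I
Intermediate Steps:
k(j, u) = 27/5 (k(j, u) = -⅘ + (31*1)/5 = -⅘ + (⅕)*31 = -⅘ + 31/5 = 27/5)
b = 315672 (b = 7*45096 = 315672)
h(I) = √2*√I (h(I) = √(2*I) = √2*√I)
(-34087 + k(0, -107 - 1*(-102)))*(b + h(-111)) = (-34087 + 27/5)*(315672 + √2*√(-111)) = -170408*(315672 + √2*(I*√111))/5 = -170408*(315672 + I*√222)/5 = -53793034176/5 - 170408*I*√222/5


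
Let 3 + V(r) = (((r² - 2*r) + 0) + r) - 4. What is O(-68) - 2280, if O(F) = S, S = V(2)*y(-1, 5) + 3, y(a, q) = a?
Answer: -2272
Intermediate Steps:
V(r) = -7 + r² - r (V(r) = -3 + ((((r² - 2*r) + 0) + r) - 4) = -3 + (((r² - 2*r) + r) - 4) = -3 + ((r² - r) - 4) = -3 + (-4 + r² - r) = -7 + r² - r)
S = 8 (S = (-7 + 2² - 1*2)*(-1) + 3 = (-7 + 4 - 2)*(-1) + 3 = -5*(-1) + 3 = 5 + 3 = 8)
O(F) = 8
O(-68) - 2280 = 8 - 2280 = -2272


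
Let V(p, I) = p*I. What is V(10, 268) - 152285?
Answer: -149605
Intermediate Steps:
V(p, I) = I*p
V(10, 268) - 152285 = 268*10 - 152285 = 2680 - 152285 = -149605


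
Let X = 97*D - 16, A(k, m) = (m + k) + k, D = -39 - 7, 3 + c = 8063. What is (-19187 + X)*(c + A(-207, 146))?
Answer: -184397680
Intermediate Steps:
c = 8060 (c = -3 + 8063 = 8060)
D = -46
A(k, m) = m + 2*k (A(k, m) = (k + m) + k = m + 2*k)
X = -4478 (X = 97*(-46) - 16 = -4462 - 16 = -4478)
(-19187 + X)*(c + A(-207, 146)) = (-19187 - 4478)*(8060 + (146 + 2*(-207))) = -23665*(8060 + (146 - 414)) = -23665*(8060 - 268) = -23665*7792 = -184397680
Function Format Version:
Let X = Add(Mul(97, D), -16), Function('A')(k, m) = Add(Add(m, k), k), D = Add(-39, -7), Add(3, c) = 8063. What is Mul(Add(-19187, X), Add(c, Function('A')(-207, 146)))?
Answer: -184397680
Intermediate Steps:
c = 8060 (c = Add(-3, 8063) = 8060)
D = -46
Function('A')(k, m) = Add(m, Mul(2, k)) (Function('A')(k, m) = Add(Add(k, m), k) = Add(m, Mul(2, k)))
X = -4478 (X = Add(Mul(97, -46), -16) = Add(-4462, -16) = -4478)
Mul(Add(-19187, X), Add(c, Function('A')(-207, 146))) = Mul(Add(-19187, -4478), Add(8060, Add(146, Mul(2, -207)))) = Mul(-23665, Add(8060, Add(146, -414))) = Mul(-23665, Add(8060, -268)) = Mul(-23665, 7792) = -184397680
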